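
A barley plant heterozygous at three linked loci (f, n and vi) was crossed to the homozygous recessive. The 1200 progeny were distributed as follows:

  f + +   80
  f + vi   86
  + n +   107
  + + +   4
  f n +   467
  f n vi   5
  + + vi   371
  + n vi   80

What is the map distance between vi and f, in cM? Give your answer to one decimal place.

16.8 cM

The two most frequent reciprocal classes, + + vi and f n +, are the parental types, so the F1 was + + vi / f n +.
The two rarest classes, + + + and f n vi, are the double crossovers. Comparing them with the parentals, only the vi allele has switched, so vi is the middle locus and the order is n – vi – f.
Crossovers in the vi–f interval produce the single-crossover classes f + vi and + n + (86 + 107 = 193) plus the double crossovers (9).
RF(vi–f) = (193 + 9) / 1200 = 202/1200 = 0.1683 → 16.8 cM.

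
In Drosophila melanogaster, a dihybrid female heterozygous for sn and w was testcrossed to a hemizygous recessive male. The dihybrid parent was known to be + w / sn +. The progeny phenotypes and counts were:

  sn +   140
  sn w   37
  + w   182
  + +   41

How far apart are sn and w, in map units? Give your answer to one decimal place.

19.5 map units

The recombinant classes are + + and sn w: 41 + 37 = 78.
Recombination frequency = 78/400 = 0.1950 ≈ 19.5%, i.e. 19.5 map units.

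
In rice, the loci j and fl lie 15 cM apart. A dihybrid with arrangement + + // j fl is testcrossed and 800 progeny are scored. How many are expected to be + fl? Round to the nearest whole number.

60

A map distance of 15 cM corresponds to a recombination frequency of 0.150.
The F1 is + + / j fl, so + fl is a recombinant gamete class with expected frequency r/2 = 0.150/2 = 0.0750.
Expected number = 0.0750 × 800 = 60.00 ≈ 60.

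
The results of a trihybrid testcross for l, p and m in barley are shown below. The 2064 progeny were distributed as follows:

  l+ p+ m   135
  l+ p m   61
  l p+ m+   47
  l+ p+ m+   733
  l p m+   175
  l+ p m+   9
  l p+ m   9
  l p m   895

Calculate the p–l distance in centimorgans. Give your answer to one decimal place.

6.1 centimorgans

The two most frequent reciprocal classes, l+ p+ m+ and l p m, are the parental types, so the F1 was l+ p+ m+ / l p m.
The two rarest classes, l+ p m+ and l p+ m, are the double crossovers. Comparing them with the parentals, only the p allele has switched, so p is the middle locus and the order is m – p – l.
Crossovers in the p–l interval produce the single-crossover classes l p+ m+ and l+ p m (47 + 61 = 108) plus the double crossovers (18).
RF(p–l) = (108 + 18) / 2064 = 126/2064 = 0.0610 → 6.1 centimorgans.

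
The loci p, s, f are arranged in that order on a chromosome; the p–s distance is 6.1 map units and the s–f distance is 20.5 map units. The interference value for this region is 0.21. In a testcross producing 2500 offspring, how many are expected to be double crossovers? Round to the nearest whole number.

25

Map distances give recombination frequencies of 0.061 and 0.205 for the two intervals.
With interference 0.21 (so coincidence = 0.79), expected double-crossover frequency = 0.061 × 0.205 × 0.79 = 0.00988.
Expected number = 0.00988 × 2500 = 24.70 ≈ 25.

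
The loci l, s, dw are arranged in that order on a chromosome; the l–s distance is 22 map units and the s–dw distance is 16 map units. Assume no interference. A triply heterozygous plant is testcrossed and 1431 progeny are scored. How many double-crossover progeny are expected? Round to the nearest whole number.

50

Map distances give recombination frequencies of 0.220 and 0.160 for the two intervals.
With no interference, expected double-crossover frequency = 0.220 × 0.160 = 0.03520.
Expected number = 0.03520 × 1431 = 50.37 ≈ 50.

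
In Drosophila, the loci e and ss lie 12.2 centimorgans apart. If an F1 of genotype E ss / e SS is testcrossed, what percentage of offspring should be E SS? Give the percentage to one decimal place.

6.1%

A map distance of 12.2 centimorgans corresponds to a recombination frequency of 0.122.
The F1 is E ss / e SS, so E SS is a recombinant gamete class with expected frequency r/2 = 0.122/2 = 0.0610.
That is 0.0610 = 6.1% of the progeny.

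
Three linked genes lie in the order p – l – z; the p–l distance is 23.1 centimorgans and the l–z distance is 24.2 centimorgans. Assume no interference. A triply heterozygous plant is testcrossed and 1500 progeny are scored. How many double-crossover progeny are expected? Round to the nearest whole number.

84

Map distances give recombination frequencies of 0.231 and 0.242 for the two intervals.
With no interference, expected double-crossover frequency = 0.231 × 0.242 = 0.05590.
Expected number = 0.05590 × 1500 = 83.85 ≈ 84.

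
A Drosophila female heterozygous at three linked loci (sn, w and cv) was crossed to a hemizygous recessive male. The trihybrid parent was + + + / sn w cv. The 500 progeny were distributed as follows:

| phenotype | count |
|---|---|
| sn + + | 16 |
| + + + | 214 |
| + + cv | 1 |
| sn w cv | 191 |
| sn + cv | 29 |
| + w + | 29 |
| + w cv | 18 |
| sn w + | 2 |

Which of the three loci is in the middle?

The two rarest classes, + + cv and sn w +, are the double crossovers. Comparing them with the parentals, only the cv allele has switched, so cv is the middle locus and the order is sn – cv – w.

cv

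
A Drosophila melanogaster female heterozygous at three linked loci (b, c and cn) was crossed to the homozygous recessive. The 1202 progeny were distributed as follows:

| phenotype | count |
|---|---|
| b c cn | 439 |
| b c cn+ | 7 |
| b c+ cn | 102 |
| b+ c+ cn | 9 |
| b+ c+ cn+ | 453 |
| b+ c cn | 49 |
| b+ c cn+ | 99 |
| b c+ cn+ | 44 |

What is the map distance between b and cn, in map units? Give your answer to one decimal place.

9.1 map units

The two most frequent reciprocal classes, b c cn and b+ c+ cn+, are the parental types, so the F1 was b c cn / b+ c+ cn+.
The two rarest classes, b c cn+ and b+ c+ cn, are the double crossovers. Comparing them with the parentals, only the cn allele has switched, so cn is the middle locus and the order is c – cn – b.
Crossovers in the cn–b interval produce the single-crossover classes b+ c cn and b c+ cn+ (49 + 44 = 93) plus the double crossovers (16).
RF(cn–b) = (93 + 16) / 1202 = 109/1202 = 0.0907 → 9.1 map units.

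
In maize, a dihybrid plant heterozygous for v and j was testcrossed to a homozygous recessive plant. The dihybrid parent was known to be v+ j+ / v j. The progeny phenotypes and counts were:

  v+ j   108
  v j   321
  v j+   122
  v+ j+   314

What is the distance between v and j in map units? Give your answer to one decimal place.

26.6 map units

The recombinant classes are v+ j and v j+: 108 + 122 = 230.
Recombination frequency = 230/865 = 0.2659 ≈ 26.6%, i.e. 26.6 map units.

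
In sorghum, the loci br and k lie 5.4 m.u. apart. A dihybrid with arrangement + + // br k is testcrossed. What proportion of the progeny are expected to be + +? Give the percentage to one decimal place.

47.3%

A map distance of 5.4 m.u. corresponds to a recombination frequency of 0.054.
The F1 is + + / br k, so + + is a parental gamete class with expected frequency (1 − r)/2 = 0.946/2 = 0.4730.
That is 0.4730 = 47.3% of the progeny.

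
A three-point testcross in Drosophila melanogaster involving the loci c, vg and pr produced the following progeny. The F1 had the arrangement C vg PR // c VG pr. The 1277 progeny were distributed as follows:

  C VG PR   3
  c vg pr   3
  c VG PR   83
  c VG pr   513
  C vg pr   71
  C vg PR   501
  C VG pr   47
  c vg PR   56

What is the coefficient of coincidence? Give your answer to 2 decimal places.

0.44

The two rarest classes, C VG PR and c vg pr, are the double crossovers. Comparing them with the parentals, only the vg allele has switched, so vg is the middle locus and the order is c – vg – pr.
c–vg: (103 + 6)/1277 = 0.0854; vg–pr: (154 + 6)/1277 = 0.1253.
Expected DCO frequency = 0.0854 × 0.1253 ≈ 0.01070; observed = 6/1277 ≈ 0.00470.
Coefficient of coincidence = 0.00470/0.01070 ≈ 0.44.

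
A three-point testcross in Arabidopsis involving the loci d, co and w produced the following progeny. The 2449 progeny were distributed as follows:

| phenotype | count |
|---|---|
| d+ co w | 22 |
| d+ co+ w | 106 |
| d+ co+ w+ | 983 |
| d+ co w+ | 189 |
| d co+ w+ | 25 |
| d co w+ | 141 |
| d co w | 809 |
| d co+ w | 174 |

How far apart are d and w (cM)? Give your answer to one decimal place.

The two most frequent reciprocal classes, d+ co+ w+ and d co w, are the parental types, so the F1 was d+ co+ w+ / d co w.
The two rarest classes, d co+ w+ and d+ co w, are the double crossovers. Comparing them with the parentals, only the d allele has switched, so d is the middle locus and the order is co – d – w.
Crossovers in the d–w interval produce the single-crossover classes d+ co+ w and d co w+ (106 + 141 = 247) plus the double crossovers (47).
RF(d–w) = (247 + 47) / 2449 = 294/2449 = 0.1200 → 12.0 cM.

12.0 cM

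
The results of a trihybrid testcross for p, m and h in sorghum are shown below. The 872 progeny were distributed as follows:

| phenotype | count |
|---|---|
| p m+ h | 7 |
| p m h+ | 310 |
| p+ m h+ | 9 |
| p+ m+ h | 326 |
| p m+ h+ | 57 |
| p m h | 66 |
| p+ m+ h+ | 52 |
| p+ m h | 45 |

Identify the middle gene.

p

The two most frequent reciprocal classes, p m h+ and p+ m+ h, are the parental types, so the F1 was p m h+ / p+ m+ h.
The two rarest classes, p+ m h+ and p m+ h, are the double crossovers. Comparing them with the parentals, only the p allele has switched, so p is the middle locus and the order is m – p – h.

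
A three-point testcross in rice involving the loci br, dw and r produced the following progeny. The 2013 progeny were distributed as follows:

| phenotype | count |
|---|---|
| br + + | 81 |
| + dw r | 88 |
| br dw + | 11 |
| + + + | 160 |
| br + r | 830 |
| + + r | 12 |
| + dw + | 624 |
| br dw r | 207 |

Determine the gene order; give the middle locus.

The two most frequent reciprocal classes, br + r and + dw +, are the parental types, so the F1 was br + r / + dw +.
The two rarest classes, + + r and br dw +, are the double crossovers. Comparing them with the parentals, only the br allele has switched, so br is the middle locus and the order is r – br – dw.

br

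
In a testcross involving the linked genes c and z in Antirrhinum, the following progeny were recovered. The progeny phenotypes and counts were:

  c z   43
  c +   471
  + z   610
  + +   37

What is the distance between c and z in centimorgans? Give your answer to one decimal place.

The two most frequent classes, + z (610) and c + (471), are the parental types, so the F1 was + z / c +.
The recombinant classes are + + and c z: 37 + 43 = 80.
Recombination frequency = 80/1161 = 0.0689 ≈ 6.9%, i.e. 6.9 centimorgans.

6.9 centimorgans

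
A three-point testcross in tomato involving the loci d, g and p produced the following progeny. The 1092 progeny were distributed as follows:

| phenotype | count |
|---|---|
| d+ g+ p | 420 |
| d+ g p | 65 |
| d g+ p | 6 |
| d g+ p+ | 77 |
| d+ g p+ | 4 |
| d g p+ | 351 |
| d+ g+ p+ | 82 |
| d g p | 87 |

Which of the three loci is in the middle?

d

The two most frequent reciprocal classes, d g p+ and d+ g+ p, are the parental types, so the F1 was d g p+ / d+ g+ p.
The two rarest classes, d+ g p+ and d g+ p, are the double crossovers. Comparing them with the parentals, only the d allele has switched, so d is the middle locus and the order is g – d – p.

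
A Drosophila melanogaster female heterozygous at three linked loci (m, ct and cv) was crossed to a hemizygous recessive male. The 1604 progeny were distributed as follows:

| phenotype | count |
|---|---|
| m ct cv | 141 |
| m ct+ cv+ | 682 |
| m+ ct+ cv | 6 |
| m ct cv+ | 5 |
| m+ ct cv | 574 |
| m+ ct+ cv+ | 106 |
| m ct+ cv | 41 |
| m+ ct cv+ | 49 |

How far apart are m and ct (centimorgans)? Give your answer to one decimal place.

16.1 centimorgans

The two most frequent reciprocal classes, m+ ct cv and m ct+ cv+, are the parental types, so the F1 was m+ ct cv / m ct+ cv+.
The two rarest classes, m+ ct+ cv and m ct cv+, are the double crossovers. Comparing them with the parentals, only the ct allele has switched, so ct is the middle locus and the order is m – ct – cv.
Crossovers in the m–ct interval produce the single-crossover classes m ct cv and m+ ct+ cv+ (141 + 106 = 247) plus the double crossovers (11).
RF(m–ct) = (247 + 11) / 1604 = 258/1604 = 0.1608 → 16.1 centimorgans.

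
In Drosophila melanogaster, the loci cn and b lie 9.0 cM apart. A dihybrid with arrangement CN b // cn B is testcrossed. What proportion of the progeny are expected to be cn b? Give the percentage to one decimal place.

4.5%

A map distance of 9.0 cM corresponds to a recombination frequency of 0.090.
The F1 is CN b / cn B, so cn b is a recombinant gamete class with expected frequency r/2 = 0.090/2 = 0.0450.
That is 0.0450 = 4.5% of the progeny.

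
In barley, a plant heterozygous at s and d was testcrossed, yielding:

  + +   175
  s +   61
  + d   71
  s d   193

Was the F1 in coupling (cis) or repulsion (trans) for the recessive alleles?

The two most frequent classes are + + (175) and s d (193); these are the parental (non-recombinant) types.
So the F1 carried + + on one chromosome and s d on the other — the recessive alleles are on the same chromosome (cis / coupling).

cis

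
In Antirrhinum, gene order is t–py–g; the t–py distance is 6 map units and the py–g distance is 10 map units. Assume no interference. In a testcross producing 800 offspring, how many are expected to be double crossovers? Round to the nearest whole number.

5

Map distances give recombination frequencies of 0.060 and 0.100 for the two intervals.
With no interference, expected double-crossover frequency = 0.060 × 0.100 = 0.00600.
Expected number = 0.00600 × 800 = 4.80 ≈ 5.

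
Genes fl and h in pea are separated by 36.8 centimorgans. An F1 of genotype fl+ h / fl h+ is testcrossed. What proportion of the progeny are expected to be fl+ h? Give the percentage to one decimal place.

31.6%

A map distance of 36.8 centimorgans corresponds to a recombination frequency of 0.368.
The F1 is fl+ h / fl h+, so fl+ h is a parental gamete class with expected frequency (1 − r)/2 = 0.632/2 = 0.3160.
That is 0.3160 = 31.6% of the progeny.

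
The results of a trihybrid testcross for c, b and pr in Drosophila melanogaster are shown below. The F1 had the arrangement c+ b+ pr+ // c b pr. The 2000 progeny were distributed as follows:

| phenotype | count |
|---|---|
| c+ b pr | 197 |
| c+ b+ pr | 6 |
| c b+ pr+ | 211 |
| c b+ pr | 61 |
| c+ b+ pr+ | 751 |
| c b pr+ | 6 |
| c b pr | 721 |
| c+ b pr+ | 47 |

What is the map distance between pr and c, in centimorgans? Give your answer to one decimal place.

21.0 centimorgans

The two rarest classes, c+ b+ pr and c b pr+, are the double crossovers. Comparing them with the parentals, only the pr allele has switched, so pr is the middle locus and the order is b – pr – c.
Crossovers in the pr–c interval produce the single-crossover classes c b+ pr+ and c+ b pr (211 + 197 = 408) plus the double crossovers (12).
RF(pr–c) = (408 + 12) / 2000 = 420/2000 = 0.2100 → 21.0 centimorgans.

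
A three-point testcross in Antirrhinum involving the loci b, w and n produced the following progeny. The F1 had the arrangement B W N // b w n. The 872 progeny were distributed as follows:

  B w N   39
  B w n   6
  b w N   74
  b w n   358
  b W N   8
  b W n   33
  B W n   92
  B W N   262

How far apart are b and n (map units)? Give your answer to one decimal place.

20.6 map units

The two rarest classes, b W N and B w n, are the double crossovers. Comparing them with the parentals, only the b allele has switched, so b is the middle locus and the order is n – b – w.
Crossovers in the n–b interval produce the single-crossover classes B W n and b w N (92 + 74 = 166) plus the double crossovers (14).
RF(n–b) = (166 + 14) / 872 = 180/872 = 0.2064 → 20.6 map units.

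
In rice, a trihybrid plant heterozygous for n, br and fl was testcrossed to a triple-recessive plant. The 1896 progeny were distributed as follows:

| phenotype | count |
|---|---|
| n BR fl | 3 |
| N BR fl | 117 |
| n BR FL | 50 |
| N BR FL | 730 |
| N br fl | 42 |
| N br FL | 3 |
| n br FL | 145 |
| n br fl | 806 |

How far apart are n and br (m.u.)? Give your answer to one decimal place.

5.2 m.u.

The two most frequent reciprocal classes, n br fl and N BR FL, are the parental types, so the F1 was n br fl / N BR FL.
The two rarest classes, n BR fl and N br FL, are the double crossovers. Comparing them with the parentals, only the br allele has switched, so br is the middle locus and the order is n – br – fl.
Crossovers in the n–br interval produce the single-crossover classes N br fl and n BR FL (42 + 50 = 92) plus the double crossovers (6).
RF(n–br) = (92 + 6) / 1896 = 98/1896 = 0.0517 → 5.2 m.u.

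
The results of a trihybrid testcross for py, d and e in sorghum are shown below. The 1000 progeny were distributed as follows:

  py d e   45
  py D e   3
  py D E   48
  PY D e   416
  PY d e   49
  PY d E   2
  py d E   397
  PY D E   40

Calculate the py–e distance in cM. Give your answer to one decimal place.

The two most frequent reciprocal classes, PY D e and py d E, are the parental types, so the F1 was PY D e / py d E.
The two rarest classes, py D e and PY d E, are the double crossovers. Comparing them with the parentals, only the py allele has switched, so py is the middle locus and the order is d – py – e.
Crossovers in the py–e interval produce the single-crossover classes PY D E and py d e (40 + 45 = 85) plus the double crossovers (5).
RF(py–e) = (85 + 5) / 1000 = 90/1000 = 0.0900 → 9.0 cM.

9.0 cM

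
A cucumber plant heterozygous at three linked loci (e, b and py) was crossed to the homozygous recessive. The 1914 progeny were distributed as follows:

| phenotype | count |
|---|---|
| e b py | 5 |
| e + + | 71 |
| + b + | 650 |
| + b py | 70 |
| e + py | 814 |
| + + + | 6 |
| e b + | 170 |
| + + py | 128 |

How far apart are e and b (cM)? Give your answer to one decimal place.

The two most frequent reciprocal classes, e + py and + b +, are the parental types, so the F1 was e + py / + b +.
The two rarest classes, e b py and + + +, are the double crossovers. Comparing them with the parentals, only the b allele has switched, so b is the middle locus and the order is e – b – py.
Crossovers in the e–b interval produce the single-crossover classes + + py and e b + (128 + 170 = 298) plus the double crossovers (11).
RF(e–b) = (298 + 11) / 1914 = 309/1914 = 0.1614 → 16.1 cM.

16.1 cM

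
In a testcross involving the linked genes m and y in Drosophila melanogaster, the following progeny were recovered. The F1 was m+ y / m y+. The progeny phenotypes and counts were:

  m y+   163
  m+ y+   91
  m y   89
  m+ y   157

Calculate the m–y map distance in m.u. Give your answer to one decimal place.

36.0 m.u.

The recombinant classes are m+ y+ and m y: 91 + 89 = 180.
Recombination frequency = 180/500 = 0.3600 ≈ 36.0%, i.e. 36.0 m.u.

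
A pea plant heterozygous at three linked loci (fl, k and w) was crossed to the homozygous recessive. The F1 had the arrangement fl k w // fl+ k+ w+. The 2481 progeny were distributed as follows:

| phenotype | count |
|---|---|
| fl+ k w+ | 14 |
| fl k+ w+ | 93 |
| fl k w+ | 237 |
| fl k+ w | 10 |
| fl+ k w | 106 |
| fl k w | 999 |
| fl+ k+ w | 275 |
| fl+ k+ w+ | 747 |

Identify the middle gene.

The two rarest classes, fl k+ w and fl+ k w+, are the double crossovers. Comparing them with the parentals, only the k allele has switched, so k is the middle locus and the order is w – k – fl.

k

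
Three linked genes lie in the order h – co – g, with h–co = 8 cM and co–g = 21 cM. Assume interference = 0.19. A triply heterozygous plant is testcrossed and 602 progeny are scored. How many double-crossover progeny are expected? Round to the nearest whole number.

Map distances give recombination frequencies of 0.080 and 0.210 for the two intervals.
With interference 0.19 (so coincidence = 0.81), expected double-crossover frequency = 0.080 × 0.210 × 0.81 = 0.01361.
Expected number = 0.01361 × 602 = 8.19 ≈ 8.

8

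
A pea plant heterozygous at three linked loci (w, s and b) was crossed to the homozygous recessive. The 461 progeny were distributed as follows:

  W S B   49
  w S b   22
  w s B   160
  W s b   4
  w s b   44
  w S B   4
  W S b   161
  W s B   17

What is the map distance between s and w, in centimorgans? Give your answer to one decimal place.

The two most frequent reciprocal classes, W S b and w s B, are the parental types, so the F1 was W S b / w s B.
The two rarest classes, W s b and w S B, are the double crossovers. Comparing them with the parentals, only the s allele has switched, so s is the middle locus and the order is b – s – w.
Crossovers in the s–w interval produce the single-crossover classes w S b and W s B (22 + 17 = 39) plus the double crossovers (8).
RF(s–w) = (39 + 8) / 461 = 47/461 = 0.1020 → 10.2 centimorgans.

10.2 centimorgans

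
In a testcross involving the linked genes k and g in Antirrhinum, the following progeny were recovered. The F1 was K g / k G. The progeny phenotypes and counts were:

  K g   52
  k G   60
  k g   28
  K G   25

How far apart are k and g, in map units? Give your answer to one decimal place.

The recombinant classes are K G and k g: 25 + 28 = 53.
Recombination frequency = 53/165 = 0.3212 ≈ 32.1%, i.e. 32.1 map units.

32.1 map units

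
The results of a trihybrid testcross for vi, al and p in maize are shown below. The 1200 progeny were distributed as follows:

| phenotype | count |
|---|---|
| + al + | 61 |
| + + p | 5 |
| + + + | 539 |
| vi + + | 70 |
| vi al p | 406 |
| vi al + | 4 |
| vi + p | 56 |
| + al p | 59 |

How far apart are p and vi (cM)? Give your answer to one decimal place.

The two most frequent reciprocal classes, + + + and vi al p, are the parental types, so the F1 was + + + / vi al p.
The two rarest classes, + + p and vi al +, are the double crossovers. Comparing them with the parentals, only the p allele has switched, so p is the middle locus and the order is al – p – vi.
Crossovers in the p–vi interval produce the single-crossover classes vi + + and + al p (70 + 59 = 129) plus the double crossovers (9).
RF(p–vi) = (129 + 9) / 1200 = 138/1200 = 0.1150 → 11.5 cM.

11.5 cM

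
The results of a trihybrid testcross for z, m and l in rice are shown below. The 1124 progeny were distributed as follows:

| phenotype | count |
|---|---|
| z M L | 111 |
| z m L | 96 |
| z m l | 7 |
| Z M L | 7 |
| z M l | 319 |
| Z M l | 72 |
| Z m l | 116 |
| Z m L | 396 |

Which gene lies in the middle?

m

The two most frequent reciprocal classes, Z m L and z M l, are the parental types, so the F1 was Z m L / z M l.
The two rarest classes, Z M L and z m l, are the double crossovers. Comparing them with the parentals, only the m allele has switched, so m is the middle locus and the order is l – m – z.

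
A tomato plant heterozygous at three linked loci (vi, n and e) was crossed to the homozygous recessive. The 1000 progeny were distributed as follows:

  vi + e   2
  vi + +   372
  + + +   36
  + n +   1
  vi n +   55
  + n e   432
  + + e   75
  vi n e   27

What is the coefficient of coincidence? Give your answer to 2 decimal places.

0.34

The two most frequent reciprocal classes, + n e and vi + +, are the parental types, so the F1 was + n e / vi + +.
The two rarest classes, + n + and vi + e, are the double crossovers. Comparing them with the parentals, only the e allele has switched, so e is the middle locus and the order is n – e – vi.
n–e: (130 + 3)/1000 = 0.1330; e–vi: (63 + 3)/1000 = 0.0660.
Expected DCO frequency = 0.1330 × 0.0660 ≈ 0.00878; observed = 3/1000 ≈ 0.00300.
Coefficient of coincidence = 0.00300/0.00878 ≈ 0.34.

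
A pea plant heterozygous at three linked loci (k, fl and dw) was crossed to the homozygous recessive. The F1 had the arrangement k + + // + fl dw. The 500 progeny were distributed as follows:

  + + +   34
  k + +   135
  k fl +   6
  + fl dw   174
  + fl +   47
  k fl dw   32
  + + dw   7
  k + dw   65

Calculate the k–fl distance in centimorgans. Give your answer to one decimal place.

15.8 centimorgans

The two rarest classes, k fl + and + + dw, are the double crossovers. Comparing them with the parentals, only the fl allele has switched, so fl is the middle locus and the order is dw – fl – k.
Crossovers in the fl–k interval produce the single-crossover classes + + + and k fl dw (34 + 32 = 66) plus the double crossovers (13).
RF(fl–k) = (66 + 13) / 500 = 79/500 = 0.1580 → 15.8 centimorgans.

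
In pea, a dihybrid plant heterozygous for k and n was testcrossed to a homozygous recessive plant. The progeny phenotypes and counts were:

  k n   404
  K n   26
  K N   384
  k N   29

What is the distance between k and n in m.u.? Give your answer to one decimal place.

6.5 m.u.

The two most frequent classes, K N (384) and k n (404), are the parental types, so the F1 was K N / k n.
The recombinant classes are K n and k N: 26 + 29 = 55.
Recombination frequency = 55/843 = 0.0652 ≈ 6.5%, i.e. 6.5 m.u.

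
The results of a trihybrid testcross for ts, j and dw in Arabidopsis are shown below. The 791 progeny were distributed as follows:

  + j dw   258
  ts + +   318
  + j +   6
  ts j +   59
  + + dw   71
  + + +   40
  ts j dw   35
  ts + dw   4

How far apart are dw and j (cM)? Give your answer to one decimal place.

The two most frequent reciprocal classes, ts + + and + j dw, are the parental types, so the F1 was ts + + / + j dw.
The two rarest classes, ts + dw and + j +, are the double crossovers. Comparing them with the parentals, only the dw allele has switched, so dw is the middle locus and the order is ts – dw – j.
Crossovers in the dw–j interval produce the single-crossover classes ts j + and + + dw (59 + 71 = 130) plus the double crossovers (10).
RF(dw–j) = (130 + 10) / 791 = 140/791 = 0.1770 → 17.7 cM.

17.7 cM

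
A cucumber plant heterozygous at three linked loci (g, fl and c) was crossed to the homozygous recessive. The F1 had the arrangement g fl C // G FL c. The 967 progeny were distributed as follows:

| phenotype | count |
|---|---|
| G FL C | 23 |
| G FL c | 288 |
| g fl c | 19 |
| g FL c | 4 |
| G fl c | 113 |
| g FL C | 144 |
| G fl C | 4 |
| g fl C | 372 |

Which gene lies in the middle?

The two rarest classes, G fl C and g FL c, are the double crossovers. Comparing them with the parentals, only the g allele has switched, so g is the middle locus and the order is fl – g – c.

g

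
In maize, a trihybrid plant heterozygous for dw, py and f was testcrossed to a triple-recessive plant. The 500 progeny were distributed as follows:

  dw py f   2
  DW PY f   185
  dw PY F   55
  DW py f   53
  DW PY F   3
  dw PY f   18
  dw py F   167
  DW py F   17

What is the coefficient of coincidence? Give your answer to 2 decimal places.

0.55

The two most frequent reciprocal classes, DW PY f and dw py F, are the parental types, so the F1 was DW PY f / dw py F.
The two rarest classes, DW PY F and dw py f, are the double crossovers. Comparing them with the parentals, only the f allele has switched, so f is the middle locus and the order is dw – f – py.
dw–f: (35 + 5)/500 = 0.0800; f–py: (108 + 5)/500 = 0.2260.
Expected DCO frequency = 0.0800 × 0.2260 ≈ 0.01808; observed = 5/500 ≈ 0.01000.
Coefficient of coincidence = 0.01000/0.01808 ≈ 0.55.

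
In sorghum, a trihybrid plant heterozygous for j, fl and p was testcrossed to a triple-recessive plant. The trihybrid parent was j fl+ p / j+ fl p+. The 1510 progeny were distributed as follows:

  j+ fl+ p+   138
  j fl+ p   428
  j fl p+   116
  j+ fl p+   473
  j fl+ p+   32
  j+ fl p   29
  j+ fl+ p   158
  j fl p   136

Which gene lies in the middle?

The two rarest classes, j fl+ p+ and j+ fl p, are the double crossovers. Comparing them with the parentals, only the p allele has switched, so p is the middle locus and the order is fl – p – j.

p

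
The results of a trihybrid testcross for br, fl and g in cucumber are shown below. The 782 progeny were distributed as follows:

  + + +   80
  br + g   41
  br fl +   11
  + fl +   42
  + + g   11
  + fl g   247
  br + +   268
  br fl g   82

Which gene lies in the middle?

The two most frequent reciprocal classes, br + + and + fl g, are the parental types, so the F1 was br + + / + fl g.
The two rarest classes, br fl + and + + g, are the double crossovers. Comparing them with the parentals, only the fl allele has switched, so fl is the middle locus and the order is br – fl – g.

fl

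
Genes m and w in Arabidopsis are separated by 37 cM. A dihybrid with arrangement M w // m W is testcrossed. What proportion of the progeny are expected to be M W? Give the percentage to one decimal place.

A map distance of 37 cM corresponds to a recombination frequency of 0.370.
The F1 is M w / m W, so M W is a recombinant gamete class with expected frequency r/2 = 0.370/2 = 0.1850.
That is 0.1850 = 18.5% of the progeny.

18.5%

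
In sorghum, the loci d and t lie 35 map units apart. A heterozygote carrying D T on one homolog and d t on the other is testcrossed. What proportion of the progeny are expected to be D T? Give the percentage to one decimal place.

32.5%

A map distance of 35 map units corresponds to a recombination frequency of 0.350.
The F1 is D T / d t, so D T is a parental gamete class with expected frequency (1 − r)/2 = 0.650/2 = 0.3250.
That is 0.3250 = 32.5% of the progeny.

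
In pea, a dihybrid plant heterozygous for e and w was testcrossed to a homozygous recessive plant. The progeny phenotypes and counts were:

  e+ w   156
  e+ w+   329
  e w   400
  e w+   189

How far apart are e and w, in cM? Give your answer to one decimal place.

32.1 cM

The two most frequent classes, e+ w+ (329) and e w (400), are the parental types, so the F1 was e+ w+ / e w.
The recombinant classes are e+ w and e w+: 156 + 189 = 345.
Recombination frequency = 345/1074 = 0.3212 ≈ 32.1%, i.e. 32.1 cM.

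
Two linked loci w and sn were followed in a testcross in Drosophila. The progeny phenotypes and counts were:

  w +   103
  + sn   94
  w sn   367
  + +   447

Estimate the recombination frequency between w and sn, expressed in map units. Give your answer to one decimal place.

The two most frequent classes, + + (447) and w sn (367), are the parental types, so the F1 was + + / w sn.
The recombinant classes are + sn and w +: 94 + 103 = 197.
Recombination frequency = 197/1011 = 0.1949 ≈ 19.5%, i.e. 19.5 map units.

19.5 map units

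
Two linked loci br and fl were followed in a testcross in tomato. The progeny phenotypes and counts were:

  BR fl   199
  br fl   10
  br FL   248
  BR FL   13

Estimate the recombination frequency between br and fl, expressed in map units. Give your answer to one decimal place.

4.9 map units

The two most frequent classes, BR fl (199) and br FL (248), are the parental types, so the F1 was BR fl / br FL.
The recombinant classes are BR FL and br fl: 13 + 10 = 23.
Recombination frequency = 23/470 = 0.0489 ≈ 4.9%, i.e. 4.9 map units.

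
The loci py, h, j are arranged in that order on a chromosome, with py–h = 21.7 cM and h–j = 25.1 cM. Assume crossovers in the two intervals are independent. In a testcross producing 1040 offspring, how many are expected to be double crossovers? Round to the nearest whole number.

Map distances give recombination frequencies of 0.217 and 0.251 for the two intervals.
With no interference, expected double-crossover frequency = 0.217 × 0.251 = 0.05447.
Expected number = 0.05447 × 1040 = 56.65 ≈ 57.

57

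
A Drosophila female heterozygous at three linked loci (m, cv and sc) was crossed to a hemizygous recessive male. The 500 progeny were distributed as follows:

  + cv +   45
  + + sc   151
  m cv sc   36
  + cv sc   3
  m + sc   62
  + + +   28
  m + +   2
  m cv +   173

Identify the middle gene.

The two most frequent reciprocal classes, m cv + and + + sc, are the parental types, so the F1 was m cv + / + + sc.
The two rarest classes, m + + and + cv sc, are the double crossovers. Comparing them with the parentals, only the cv allele has switched, so cv is the middle locus and the order is m – cv – sc.

cv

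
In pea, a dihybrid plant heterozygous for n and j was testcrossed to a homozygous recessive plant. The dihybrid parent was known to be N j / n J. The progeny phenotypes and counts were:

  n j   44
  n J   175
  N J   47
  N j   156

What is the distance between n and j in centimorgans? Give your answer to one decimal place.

The recombinant classes are N J and n j: 47 + 44 = 91.
Recombination frequency = 91/422 = 0.2156 ≈ 21.6%, i.e. 21.6 centimorgans.

21.6 centimorgans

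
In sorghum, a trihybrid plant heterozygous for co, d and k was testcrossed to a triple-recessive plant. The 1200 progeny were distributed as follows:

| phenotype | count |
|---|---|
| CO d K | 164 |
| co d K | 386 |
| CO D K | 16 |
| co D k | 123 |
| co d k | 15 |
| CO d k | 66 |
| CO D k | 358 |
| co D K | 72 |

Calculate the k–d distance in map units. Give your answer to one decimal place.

14.1 map units

The two most frequent reciprocal classes, CO D k and co d K, are the parental types, so the F1 was CO D k / co d K.
The two rarest classes, CO D K and co d k, are the double crossovers. Comparing them with the parentals, only the k allele has switched, so k is the middle locus and the order is co – k – d.
Crossovers in the k–d interval produce the single-crossover classes CO d k and co D K (66 + 72 = 138) plus the double crossovers (31).
RF(k–d) = (138 + 31) / 1200 = 169/1200 = 0.1408 → 14.1 map units.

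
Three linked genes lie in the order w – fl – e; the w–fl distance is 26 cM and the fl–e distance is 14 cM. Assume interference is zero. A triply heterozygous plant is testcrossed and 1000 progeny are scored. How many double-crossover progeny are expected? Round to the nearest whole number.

Map distances give recombination frequencies of 0.260 and 0.140 for the two intervals.
With no interference, expected double-crossover frequency = 0.260 × 0.140 = 0.03640.
Expected number = 0.03640 × 1000 = 36.40 ≈ 36.

36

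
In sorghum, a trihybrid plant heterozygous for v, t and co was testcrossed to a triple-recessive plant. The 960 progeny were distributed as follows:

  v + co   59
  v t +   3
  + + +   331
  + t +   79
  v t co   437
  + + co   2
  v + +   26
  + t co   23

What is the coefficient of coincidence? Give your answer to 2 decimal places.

0.62

The two most frequent reciprocal classes, + + + and v t co, are the parental types, so the F1 was + + + / v t co.
The two rarest classes, + + co and v t +, are the double crossovers. Comparing them with the parentals, only the co allele has switched, so co is the middle locus and the order is t – co – v.
t–co: (138 + 5)/960 = 0.1490; co–v: (49 + 5)/960 = 0.0563.
Expected DCO frequency = 0.1490 × 0.0563 ≈ 0.00839; observed = 5/960 ≈ 0.00521.
Coefficient of coincidence = 0.00521/0.00839 ≈ 0.62.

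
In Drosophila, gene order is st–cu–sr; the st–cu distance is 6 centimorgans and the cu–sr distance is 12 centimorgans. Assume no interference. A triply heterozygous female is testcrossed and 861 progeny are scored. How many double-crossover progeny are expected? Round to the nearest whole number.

6

Map distances give recombination frequencies of 0.060 and 0.120 for the two intervals.
With no interference, expected double-crossover frequency = 0.060 × 0.120 = 0.00720.
Expected number = 0.00720 × 861 = 6.20 ≈ 6.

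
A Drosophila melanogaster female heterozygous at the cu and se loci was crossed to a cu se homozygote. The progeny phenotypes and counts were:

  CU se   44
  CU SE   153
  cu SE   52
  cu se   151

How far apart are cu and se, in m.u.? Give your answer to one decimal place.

The two most frequent classes, CU SE (153) and cu se (151), are the parental types, so the F1 was CU SE / cu se.
The recombinant classes are CU se and cu SE: 44 + 52 = 96.
Recombination frequency = 96/400 = 0.2400 ≈ 24.0%, i.e. 24.0 m.u.

24.0 m.u.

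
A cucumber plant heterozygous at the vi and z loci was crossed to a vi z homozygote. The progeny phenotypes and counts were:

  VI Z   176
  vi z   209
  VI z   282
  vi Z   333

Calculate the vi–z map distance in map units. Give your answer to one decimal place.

38.5 map units

The two most frequent classes, VI z (282) and vi Z (333), are the parental types, so the F1 was VI z / vi Z.
The recombinant classes are VI Z and vi z: 176 + 209 = 385.
Recombination frequency = 385/1000 = 0.3850 ≈ 38.5%, i.e. 38.5 map units.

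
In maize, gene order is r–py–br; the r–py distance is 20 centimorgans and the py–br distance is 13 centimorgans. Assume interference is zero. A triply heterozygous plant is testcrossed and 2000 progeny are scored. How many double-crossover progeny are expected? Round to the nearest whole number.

Map distances give recombination frequencies of 0.200 and 0.130 for the two intervals.
With no interference, expected double-crossover frequency = 0.200 × 0.130 = 0.02600.
Expected number = 0.02600 × 2000 = 52.00 ≈ 52.

52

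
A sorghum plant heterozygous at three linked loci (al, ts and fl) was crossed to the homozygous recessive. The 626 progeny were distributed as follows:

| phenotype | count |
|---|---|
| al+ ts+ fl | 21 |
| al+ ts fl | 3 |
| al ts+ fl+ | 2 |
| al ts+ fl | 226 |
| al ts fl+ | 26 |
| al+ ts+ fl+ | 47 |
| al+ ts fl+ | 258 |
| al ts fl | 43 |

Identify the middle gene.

fl

The two most frequent reciprocal classes, al+ ts fl+ and al ts+ fl, are the parental types, so the F1 was al+ ts fl+ / al ts+ fl.
The two rarest classes, al+ ts fl and al ts+ fl+, are the double crossovers. Comparing them with the parentals, only the fl allele has switched, so fl is the middle locus and the order is ts – fl – al.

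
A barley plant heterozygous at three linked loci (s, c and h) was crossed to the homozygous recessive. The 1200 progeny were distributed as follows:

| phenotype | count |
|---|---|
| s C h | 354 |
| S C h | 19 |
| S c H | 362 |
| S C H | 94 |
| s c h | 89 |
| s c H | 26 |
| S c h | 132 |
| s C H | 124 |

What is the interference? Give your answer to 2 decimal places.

0.21

The two most frequent reciprocal classes, s C h and S c H, are the parental types, so the F1 was s C h / S c H.
The two rarest classes, S C h and s c H, are the double crossovers. Comparing them with the parentals, only the s allele has switched, so s is the middle locus and the order is h – s – c.
h–s: (256 + 45)/1200 = 0.2508; s–c: (183 + 45)/1200 = 0.1900.
Expected DCO frequency = 0.2508 × 0.1900 ≈ 0.04765; observed = 45/1200 ≈ 0.03750.
Coefficient of coincidence = 0.03750/0.04765 ≈ 0.79; interference = 1 − 0.79 = 0.21.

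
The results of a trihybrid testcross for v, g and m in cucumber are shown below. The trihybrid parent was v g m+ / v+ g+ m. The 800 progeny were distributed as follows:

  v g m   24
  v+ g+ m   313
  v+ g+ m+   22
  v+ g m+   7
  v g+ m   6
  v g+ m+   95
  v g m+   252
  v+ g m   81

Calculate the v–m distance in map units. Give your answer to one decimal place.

7.4 map units

The two rarest classes, v+ g m+ and v g+ m, are the double crossovers. Comparing them with the parentals, only the v allele has switched, so v is the middle locus and the order is g – v – m.
Crossovers in the v–m interval produce the single-crossover classes v g m and v+ g+ m+ (24 + 22 = 46) plus the double crossovers (13).
RF(v–m) = (46 + 13) / 800 = 59/800 = 0.0737 → 7.4 map units.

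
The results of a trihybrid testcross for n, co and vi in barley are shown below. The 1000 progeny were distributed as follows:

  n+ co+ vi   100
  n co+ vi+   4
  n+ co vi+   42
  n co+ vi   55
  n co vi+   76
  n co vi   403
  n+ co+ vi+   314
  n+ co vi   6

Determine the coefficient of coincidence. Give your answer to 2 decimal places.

The two most frequent reciprocal classes, n+ co+ vi+ and n co vi, are the parental types, so the F1 was n+ co+ vi+ / n co vi.
The two rarest classes, n co+ vi+ and n+ co vi, are the double crossovers. Comparing them with the parentals, only the n allele has switched, so n is the middle locus and the order is vi – n – co.
vi–n: (176 + 10)/1000 = 0.1860; n–co: (97 + 10)/1000 = 0.1070.
Expected DCO frequency = 0.1860 × 0.1070 ≈ 0.01990; observed = 10/1000 ≈ 0.01000.
Coefficient of coincidence = 0.01000/0.01990 ≈ 0.50.

0.50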